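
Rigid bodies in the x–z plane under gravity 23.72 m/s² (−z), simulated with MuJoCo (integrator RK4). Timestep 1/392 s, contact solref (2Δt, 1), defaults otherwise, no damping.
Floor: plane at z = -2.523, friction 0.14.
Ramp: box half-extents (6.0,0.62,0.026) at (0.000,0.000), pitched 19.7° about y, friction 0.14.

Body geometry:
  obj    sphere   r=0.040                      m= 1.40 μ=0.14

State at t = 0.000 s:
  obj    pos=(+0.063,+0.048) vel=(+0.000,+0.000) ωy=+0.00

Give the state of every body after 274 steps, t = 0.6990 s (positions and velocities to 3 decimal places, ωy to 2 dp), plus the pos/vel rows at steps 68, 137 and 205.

State at t = 0.6990 s:
  obj    pos=(+1.377,-0.423) vel=(+3.759,-1.346) ωy=+99.78

Key-timestep trajectory:
   step    t(s)  obj.x    obj.z    obj.vx   obj.vz 
     68  0.1735   +0.144  +0.019  +0.933  -0.334
    137  0.3495   +0.391  -0.070  +1.879  -0.673
    205  0.5230   +0.798  -0.216  +2.812  -1.007


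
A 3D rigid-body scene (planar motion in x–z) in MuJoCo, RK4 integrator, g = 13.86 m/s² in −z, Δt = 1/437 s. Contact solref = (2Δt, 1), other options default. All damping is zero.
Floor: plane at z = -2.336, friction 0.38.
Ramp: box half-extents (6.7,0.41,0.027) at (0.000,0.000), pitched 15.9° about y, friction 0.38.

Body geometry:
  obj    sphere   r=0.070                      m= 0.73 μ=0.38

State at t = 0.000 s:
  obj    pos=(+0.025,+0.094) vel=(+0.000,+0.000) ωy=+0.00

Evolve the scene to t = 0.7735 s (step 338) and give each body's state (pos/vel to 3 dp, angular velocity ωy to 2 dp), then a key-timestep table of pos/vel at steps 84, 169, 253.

State at t = 0.7735 s:
  obj    pos=(+0.805,-0.129) vel=(+2.018,-0.575) ωy=+29.96

Key-timestep trajectory:
   step    t(s)  obj.x    obj.z    obj.vx   obj.vz 
     84  0.1922   +0.073  +0.080  +0.501  -0.143
    169  0.3867   +0.220  +0.038  +1.009  -0.287
    253  0.5789   +0.462  -0.031  +1.510  -0.430


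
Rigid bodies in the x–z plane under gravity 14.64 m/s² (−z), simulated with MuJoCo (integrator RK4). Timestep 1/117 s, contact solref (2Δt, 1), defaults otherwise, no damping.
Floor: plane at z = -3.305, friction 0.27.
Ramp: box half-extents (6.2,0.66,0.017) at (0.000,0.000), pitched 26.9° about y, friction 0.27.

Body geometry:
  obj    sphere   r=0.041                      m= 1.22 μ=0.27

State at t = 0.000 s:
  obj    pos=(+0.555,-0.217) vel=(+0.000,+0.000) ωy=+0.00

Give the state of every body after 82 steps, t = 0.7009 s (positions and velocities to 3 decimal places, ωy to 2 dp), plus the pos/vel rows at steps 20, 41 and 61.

State at t = 0.7009 s:
  obj    pos=(+1.592,-0.742) vel=(+2.957,-1.500) ωy=+80.84

Key-timestep trajectory:
   step    t(s)  obj.x    obj.z    obj.vx   obj.vz 
     20  0.1709   +0.617  -0.248  +0.721  -0.366
     41  0.3504   +0.814  -0.348  +1.479  -0.750
     61  0.5214   +1.129  -0.508  +2.200  -1.116


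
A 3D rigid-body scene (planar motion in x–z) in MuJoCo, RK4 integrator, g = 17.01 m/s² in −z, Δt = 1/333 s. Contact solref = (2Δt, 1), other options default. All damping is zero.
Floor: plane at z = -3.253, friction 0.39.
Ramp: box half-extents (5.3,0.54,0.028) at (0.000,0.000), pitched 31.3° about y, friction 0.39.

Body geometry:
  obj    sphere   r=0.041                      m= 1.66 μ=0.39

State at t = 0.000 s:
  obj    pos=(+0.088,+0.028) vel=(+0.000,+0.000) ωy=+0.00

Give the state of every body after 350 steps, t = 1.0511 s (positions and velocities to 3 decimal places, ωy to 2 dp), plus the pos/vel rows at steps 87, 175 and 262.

State at t = 1.0511 s:
  obj    pos=(+3.067,-1.784) vel=(+5.669,-3.447) ωy=+161.80

Key-timestep trajectory:
   step    t(s)  obj.x    obj.z    obj.vx   obj.vz 
     87  0.2613   +0.272  -0.085  +1.409  -0.857
    175  0.5255   +0.833  -0.425  +2.834  -1.723
    262  0.7868   +1.757  -0.988  +4.243  -2.580


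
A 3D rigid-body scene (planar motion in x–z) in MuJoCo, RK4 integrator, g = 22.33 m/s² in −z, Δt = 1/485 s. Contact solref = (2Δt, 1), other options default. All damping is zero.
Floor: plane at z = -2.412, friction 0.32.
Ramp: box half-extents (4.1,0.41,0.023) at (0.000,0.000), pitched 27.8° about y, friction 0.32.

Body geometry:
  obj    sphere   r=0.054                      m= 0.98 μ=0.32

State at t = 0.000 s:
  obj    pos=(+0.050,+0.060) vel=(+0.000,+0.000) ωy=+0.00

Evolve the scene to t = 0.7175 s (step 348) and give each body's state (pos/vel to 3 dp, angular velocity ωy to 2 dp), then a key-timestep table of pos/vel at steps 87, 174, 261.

State at t = 0.7175 s:
  obj    pos=(+1.744,-0.833) vel=(+4.722,-2.489) ωy=+98.83

Key-timestep trajectory:
   step    t(s)  obj.x    obj.z    obj.vx   obj.vz 
     87  0.1794   +0.156  +0.005  +1.180  -0.622
    174  0.3588   +0.474  -0.163  +2.361  -1.245
    261  0.5381   +1.003  -0.442  +3.541  -1.867


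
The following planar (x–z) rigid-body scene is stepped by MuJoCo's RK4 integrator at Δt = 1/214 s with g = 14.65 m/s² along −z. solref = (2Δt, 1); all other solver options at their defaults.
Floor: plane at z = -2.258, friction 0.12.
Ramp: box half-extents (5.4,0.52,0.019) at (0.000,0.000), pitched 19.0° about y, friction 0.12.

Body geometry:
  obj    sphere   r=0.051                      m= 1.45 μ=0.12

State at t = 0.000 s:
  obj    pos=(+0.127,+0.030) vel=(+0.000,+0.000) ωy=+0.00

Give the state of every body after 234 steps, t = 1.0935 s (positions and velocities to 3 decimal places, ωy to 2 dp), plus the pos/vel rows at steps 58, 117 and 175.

State at t = 1.0935 s:
  obj    pos=(+2.053,-0.633) vel=(+3.523,-1.213) ωy=+73.03

Key-timestep trajectory:
   step    t(s)  obj.x    obj.z    obj.vx   obj.vz 
     58  0.2710   +0.245  -0.010  +0.873  -0.301
    117  0.5467   +0.609  -0.136  +1.761  -0.607
    175  0.8178   +1.204  -0.341  +2.634  -0.907


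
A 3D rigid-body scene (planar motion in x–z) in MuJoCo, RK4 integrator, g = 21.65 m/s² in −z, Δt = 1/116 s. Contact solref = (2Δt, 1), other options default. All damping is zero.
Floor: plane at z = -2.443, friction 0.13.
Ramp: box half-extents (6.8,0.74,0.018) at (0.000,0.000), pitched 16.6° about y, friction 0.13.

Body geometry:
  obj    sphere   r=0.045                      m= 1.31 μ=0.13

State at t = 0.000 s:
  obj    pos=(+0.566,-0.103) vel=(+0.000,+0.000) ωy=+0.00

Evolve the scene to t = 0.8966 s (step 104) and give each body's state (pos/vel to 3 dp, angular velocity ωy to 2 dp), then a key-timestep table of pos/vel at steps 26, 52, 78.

State at t = 0.8966 s:
  obj    pos=(+2.268,-0.610) vel=(+3.796,-1.132) ωy=+87.98

Key-timestep trajectory:
   step    t(s)  obj.x    obj.z    obj.vx   obj.vz 
     26  0.2241   +0.672  -0.135  +0.950  -0.283
     52  0.4483   +0.992  -0.230  +1.899  -0.566
     78  0.6724   +1.524  -0.388  +2.847  -0.849


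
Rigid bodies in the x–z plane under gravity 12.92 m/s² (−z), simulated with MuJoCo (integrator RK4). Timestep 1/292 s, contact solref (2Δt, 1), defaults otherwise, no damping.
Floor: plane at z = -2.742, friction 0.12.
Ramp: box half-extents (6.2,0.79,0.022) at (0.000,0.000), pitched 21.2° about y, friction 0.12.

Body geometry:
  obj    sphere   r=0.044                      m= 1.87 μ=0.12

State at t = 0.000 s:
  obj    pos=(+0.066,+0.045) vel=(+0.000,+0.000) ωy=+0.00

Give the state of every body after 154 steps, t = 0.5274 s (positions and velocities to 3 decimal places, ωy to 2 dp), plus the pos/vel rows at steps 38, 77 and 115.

State at t = 0.5274 s:
  obj    pos=(+0.499,-0.123) vel=(+1.641,-0.637) ωy=+39.99

Key-timestep trajectory:
   step    t(s)  obj.x    obj.z    obj.vx   obj.vz 
     38  0.1301   +0.092  +0.035  +0.405  -0.157
     77  0.2637   +0.174  +0.003  +0.821  -0.318
    115  0.3938   +0.307  -0.048  +1.226  -0.475


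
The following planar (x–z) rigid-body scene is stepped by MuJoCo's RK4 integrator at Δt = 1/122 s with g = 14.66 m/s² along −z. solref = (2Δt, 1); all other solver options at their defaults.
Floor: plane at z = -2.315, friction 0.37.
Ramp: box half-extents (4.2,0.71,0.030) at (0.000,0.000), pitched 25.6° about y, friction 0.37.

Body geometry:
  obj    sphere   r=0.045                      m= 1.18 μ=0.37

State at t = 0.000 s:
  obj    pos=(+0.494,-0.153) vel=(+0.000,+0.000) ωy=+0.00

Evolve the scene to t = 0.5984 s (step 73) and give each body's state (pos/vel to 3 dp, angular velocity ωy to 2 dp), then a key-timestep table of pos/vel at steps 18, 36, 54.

State at t = 0.5984 s:
  obj    pos=(+1.224,-0.503) vel=(+2.441,-1.170) ωy=+60.13

Key-timestep trajectory:
   step    t(s)  obj.x    obj.z    obj.vx   obj.vz 
     18  0.1475   +0.538  -0.175  +0.602  -0.288
     36  0.2951   +0.672  -0.239  +1.204  -0.577
     54  0.4426   +0.894  -0.345  +1.806  -0.865


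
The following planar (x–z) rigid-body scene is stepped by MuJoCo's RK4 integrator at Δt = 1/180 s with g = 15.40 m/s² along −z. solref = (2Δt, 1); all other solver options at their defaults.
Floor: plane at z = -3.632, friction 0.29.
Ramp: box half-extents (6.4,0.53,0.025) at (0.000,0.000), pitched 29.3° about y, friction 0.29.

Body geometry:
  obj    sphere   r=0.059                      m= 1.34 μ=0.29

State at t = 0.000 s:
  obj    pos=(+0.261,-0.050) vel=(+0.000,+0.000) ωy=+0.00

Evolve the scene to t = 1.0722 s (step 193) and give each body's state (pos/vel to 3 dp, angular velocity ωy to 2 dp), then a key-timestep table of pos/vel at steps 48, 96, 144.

State at t = 1.0722 s:
  obj    pos=(+2.960,-1.565) vel=(+5.034,-2.825) ωy=+97.81

Key-timestep trajectory:
   step    t(s)  obj.x    obj.z    obj.vx   obj.vz 
     48  0.2667   +0.428  -0.144  +1.252  -0.703
     96  0.5333   +0.929  -0.425  +2.504  -1.405
    144  0.8000   +1.763  -0.893  +3.756  -2.108


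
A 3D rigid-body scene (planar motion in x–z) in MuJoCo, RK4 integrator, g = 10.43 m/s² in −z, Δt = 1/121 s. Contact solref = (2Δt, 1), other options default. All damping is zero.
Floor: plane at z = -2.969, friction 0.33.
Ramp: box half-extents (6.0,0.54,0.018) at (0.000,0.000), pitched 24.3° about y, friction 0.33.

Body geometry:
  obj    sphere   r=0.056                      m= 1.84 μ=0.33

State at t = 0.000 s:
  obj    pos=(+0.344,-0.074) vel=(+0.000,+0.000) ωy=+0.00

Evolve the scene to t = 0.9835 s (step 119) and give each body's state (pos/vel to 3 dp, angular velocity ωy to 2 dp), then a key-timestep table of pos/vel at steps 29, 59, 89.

State at t = 0.9835 s:
  obj    pos=(+1.695,-0.684) vel=(+2.748,-1.241) ωy=+53.83

Key-timestep trajectory:
   step    t(s)  obj.x    obj.z    obj.vx   obj.vz 
     29  0.2397   +0.424  -0.110  +0.670  -0.302
     59  0.4876   +0.676  -0.224  +1.363  -0.615
     89  0.7355   +1.100  -0.415  +2.055  -0.928


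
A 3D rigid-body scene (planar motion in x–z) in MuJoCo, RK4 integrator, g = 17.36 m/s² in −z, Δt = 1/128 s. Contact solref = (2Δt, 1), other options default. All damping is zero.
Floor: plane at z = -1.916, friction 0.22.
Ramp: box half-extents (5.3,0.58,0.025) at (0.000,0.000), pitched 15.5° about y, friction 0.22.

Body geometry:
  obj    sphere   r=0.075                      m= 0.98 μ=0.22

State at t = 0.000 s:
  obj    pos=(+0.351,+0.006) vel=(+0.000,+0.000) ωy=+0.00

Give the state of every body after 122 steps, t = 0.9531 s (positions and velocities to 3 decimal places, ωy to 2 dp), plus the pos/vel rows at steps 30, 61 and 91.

State at t = 0.9531 s:
  obj    pos=(+1.802,-0.396) vel=(+3.044,-0.844) ωy=+42.10

Key-timestep trajectory:
   step    t(s)  obj.x    obj.z    obj.vx   obj.vz 
     30  0.2344   +0.439  -0.018  +0.749  -0.208
     61  0.4766   +0.714  -0.094  +1.522  -0.422
     91  0.7109   +1.158  -0.217  +2.270  -0.630


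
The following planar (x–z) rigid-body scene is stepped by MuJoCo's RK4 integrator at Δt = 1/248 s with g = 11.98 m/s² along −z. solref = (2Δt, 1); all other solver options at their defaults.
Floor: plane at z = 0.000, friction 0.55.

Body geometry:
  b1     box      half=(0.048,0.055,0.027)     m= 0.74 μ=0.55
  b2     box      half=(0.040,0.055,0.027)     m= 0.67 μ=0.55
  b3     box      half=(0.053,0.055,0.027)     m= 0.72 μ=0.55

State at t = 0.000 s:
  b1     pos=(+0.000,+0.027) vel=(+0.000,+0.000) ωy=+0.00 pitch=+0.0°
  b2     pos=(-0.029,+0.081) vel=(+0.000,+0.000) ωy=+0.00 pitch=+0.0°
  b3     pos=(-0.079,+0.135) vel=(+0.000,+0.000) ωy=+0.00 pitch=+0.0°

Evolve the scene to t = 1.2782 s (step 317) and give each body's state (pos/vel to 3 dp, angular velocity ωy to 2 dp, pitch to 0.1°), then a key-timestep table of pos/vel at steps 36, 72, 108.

State at t = 1.2782 s:
  b1     pos=(+0.000,+0.027) vel=(+0.000,+0.000) ωy=+0.00 pitch=+0.0°
  b2     pos=(-0.029,+0.081) vel=(+0.000,+0.000) ωy=+0.00 pitch=+0.0°
  b3     pos=(-0.103,+0.053) vel=(+0.000,+0.000) ωy=+0.00 pitch=-90.0°

Key-timestep trajectory:
   step    t(s)  b1.x    b1.z    b1.vx   b1.vz   b2.x    b2.z    b2.vx   b2.vz   b3.x    b3.z    b3.vx   b3.vz 
     36  0.1452   +0.000  +0.027  +0.000  +0.000   -0.029  +0.081  +0.001  +0.000   -0.096  +0.119  -0.208  -0.411
     72  0.2903   +0.000  +0.027  +0.000  +0.000   -0.029  +0.081  +0.000  +0.000   -0.109  +0.056  +0.129  -0.045
    108  0.4355   +0.000  +0.027  +0.000  +0.000   -0.029  +0.081  +0.000  +0.000   -0.104  +0.054  -0.015  +0.022


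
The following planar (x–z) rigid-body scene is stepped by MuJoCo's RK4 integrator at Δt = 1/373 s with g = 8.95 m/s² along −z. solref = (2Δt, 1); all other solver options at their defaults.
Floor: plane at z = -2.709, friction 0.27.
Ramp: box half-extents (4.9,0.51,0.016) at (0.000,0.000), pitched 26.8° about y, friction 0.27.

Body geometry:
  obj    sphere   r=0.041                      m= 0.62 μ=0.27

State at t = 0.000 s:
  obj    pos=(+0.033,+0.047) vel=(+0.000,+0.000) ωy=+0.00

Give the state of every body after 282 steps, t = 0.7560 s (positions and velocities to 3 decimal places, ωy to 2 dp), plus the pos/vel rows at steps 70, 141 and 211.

State at t = 0.7560 s:
  obj    pos=(+0.768,-0.324) vel=(+1.945,-0.983) ωy=+53.14

Key-timestep trajectory:
   step    t(s)  obj.x    obj.z    obj.vx   obj.vz 
     70  0.1877   +0.078  +0.024  +0.483  -0.244
    141  0.3780   +0.217  -0.046  +0.973  -0.491
    211  0.5657   +0.445  -0.161  +1.455  -0.735


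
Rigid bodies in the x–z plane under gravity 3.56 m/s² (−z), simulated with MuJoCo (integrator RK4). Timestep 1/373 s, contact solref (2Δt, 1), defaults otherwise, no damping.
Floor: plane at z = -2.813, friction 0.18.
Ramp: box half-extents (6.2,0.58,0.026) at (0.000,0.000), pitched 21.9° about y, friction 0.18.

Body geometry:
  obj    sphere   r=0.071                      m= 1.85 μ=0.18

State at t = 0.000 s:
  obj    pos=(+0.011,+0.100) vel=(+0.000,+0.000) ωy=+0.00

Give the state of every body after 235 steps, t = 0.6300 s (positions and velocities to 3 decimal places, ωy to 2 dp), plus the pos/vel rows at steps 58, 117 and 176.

State at t = 0.6300 s:
  obj    pos=(+0.186,+0.030) vel=(+0.554,-0.223) ωy=+8.41

Key-timestep trajectory:
   step    t(s)  obj.x    obj.z    obj.vx   obj.vz 
     58  0.1555   +0.022  +0.096  +0.137  -0.055
    117  0.3137   +0.054  +0.083  +0.276  -0.111
    176  0.4718   +0.109  +0.061  +0.415  -0.167


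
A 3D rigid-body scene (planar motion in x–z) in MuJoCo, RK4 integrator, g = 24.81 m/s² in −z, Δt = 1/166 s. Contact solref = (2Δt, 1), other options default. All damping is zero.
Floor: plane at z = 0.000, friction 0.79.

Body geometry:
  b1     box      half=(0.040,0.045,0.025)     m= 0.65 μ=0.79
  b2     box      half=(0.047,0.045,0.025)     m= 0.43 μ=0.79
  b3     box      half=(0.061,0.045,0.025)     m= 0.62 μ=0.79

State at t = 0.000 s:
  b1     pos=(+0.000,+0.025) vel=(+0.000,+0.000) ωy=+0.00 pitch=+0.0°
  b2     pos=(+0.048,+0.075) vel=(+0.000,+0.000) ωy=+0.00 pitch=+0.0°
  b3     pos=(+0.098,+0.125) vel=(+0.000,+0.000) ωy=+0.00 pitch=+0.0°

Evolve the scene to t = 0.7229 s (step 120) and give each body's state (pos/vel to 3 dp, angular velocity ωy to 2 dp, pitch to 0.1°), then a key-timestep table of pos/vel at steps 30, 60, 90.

State at t = 0.7229 s:
  b1     pos=(-0.001,+0.025) vel=(-0.001,+0.000) ωy=+0.00 pitch=+0.0°
  b2     pos=(+0.066,+0.053) vel=(-0.001,+0.000) ωy=-0.01 pitch=+63.5°
  b3     pos=(+0.140,+0.060) vel=(+0.001,-0.001) ωy=-0.02 pitch=+43.3°

Key-timestep trajectory:
   step    t(s)  b1.x    b1.z    b1.vx   b1.vz   b2.x    b2.z    b2.vx   b2.vz   b3.x    b3.z    b3.vx   b3.vz 
     30  0.1807   +0.000  +0.025  +0.000  +0.000   +0.072  +0.052  -0.005  +0.012   +0.144  +0.062  -0.002  +0.011
     60  0.3614   +0.000  +0.025  -0.004  +0.000   +0.066  +0.053  -0.029  +0.002   +0.139  +0.060  -0.045  -0.021
     90  0.5422   -0.001  +0.025  -0.001  +0.000   +0.066  +0.053  -0.001  +0.000   +0.140  +0.060  +0.001  -0.001


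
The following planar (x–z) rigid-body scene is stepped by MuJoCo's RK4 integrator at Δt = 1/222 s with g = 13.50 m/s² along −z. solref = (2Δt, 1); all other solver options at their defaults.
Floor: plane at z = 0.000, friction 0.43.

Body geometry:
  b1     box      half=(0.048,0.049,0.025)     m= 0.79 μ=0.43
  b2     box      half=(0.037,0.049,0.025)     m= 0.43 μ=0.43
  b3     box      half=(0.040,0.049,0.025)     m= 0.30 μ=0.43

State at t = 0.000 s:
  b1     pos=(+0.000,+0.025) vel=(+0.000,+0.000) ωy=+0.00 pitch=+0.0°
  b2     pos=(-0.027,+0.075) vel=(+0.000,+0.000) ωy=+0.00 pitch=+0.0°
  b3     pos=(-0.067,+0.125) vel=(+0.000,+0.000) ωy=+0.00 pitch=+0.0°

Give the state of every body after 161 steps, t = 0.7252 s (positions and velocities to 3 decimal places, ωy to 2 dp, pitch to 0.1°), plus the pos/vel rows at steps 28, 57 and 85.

State at t = 0.7252 s:
  b1     pos=(+0.000,+0.025) vel=(+0.000,+0.000) ωy=+0.00 pitch=+0.0°
  b2     pos=(-0.027,+0.075) vel=(+0.000,+0.000) ωy=+0.00 pitch=+0.0°
  b3     pos=(-0.089,+0.040) vel=(+0.000,+0.000) ωy=+0.00 pitch=-90.0°

Key-timestep trajectory:
   step    t(s)  b1.x    b1.z    b1.vx   b1.vz   b2.x    b2.z    b2.vx   b2.vz   b3.x    b3.z    b3.vx   b3.vz 
     28  0.1261   +0.000  +0.025  +0.000  +0.000   -0.027  +0.075  +0.000  +0.000   -0.075  +0.123  -0.151  -0.070
     57  0.2568   +0.000  +0.025  +0.000  +0.000   -0.027  +0.075  +0.000  +0.000   -0.105  +0.047  -0.256  -1.378
     85  0.3829   +0.000  +0.025  +0.000  +0.000   -0.027  +0.075  +0.000  +0.000   -0.098  +0.044  +0.213  -0.082


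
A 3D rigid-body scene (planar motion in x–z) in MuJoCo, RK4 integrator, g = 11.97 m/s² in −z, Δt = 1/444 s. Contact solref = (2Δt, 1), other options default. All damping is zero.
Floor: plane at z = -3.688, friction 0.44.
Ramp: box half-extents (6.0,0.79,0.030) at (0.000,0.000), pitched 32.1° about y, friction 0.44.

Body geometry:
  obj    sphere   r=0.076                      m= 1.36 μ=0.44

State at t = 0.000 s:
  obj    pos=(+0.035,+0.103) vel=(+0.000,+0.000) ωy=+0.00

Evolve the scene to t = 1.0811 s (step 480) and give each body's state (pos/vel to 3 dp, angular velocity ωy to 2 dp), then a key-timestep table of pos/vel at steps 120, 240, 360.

State at t = 1.0811 s:
  obj    pos=(+2.284,-1.308) vel=(+4.161,-2.610) ωy=+64.63

Key-timestep trajectory:
   step    t(s)  obj.x    obj.z    obj.vx   obj.vz 
    120  0.2703   +0.176  +0.015  +1.040  -0.653
    240  0.5405   +0.597  -0.250  +2.081  -1.305
    360  0.8108   +1.300  -0.691  +3.121  -1.958


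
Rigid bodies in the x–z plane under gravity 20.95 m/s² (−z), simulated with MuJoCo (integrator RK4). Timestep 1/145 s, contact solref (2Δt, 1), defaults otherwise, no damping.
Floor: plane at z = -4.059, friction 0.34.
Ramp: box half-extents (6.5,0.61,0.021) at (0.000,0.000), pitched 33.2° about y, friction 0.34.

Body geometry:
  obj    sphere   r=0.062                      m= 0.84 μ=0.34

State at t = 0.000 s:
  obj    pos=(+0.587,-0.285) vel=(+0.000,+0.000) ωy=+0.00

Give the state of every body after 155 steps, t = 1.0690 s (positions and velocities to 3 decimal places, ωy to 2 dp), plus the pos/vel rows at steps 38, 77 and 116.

State at t = 1.0690 s:
  obj    pos=(+4.505,-2.849) vel=(+7.329,-4.796) ωy=+141.25

Key-timestep trajectory:
   step    t(s)  obj.x    obj.z    obj.vx   obj.vz 
     38  0.2621   +0.823  -0.439  +1.797  -1.176
     77  0.5310   +1.554  -0.918  +3.641  -2.383
    116  0.8000   +2.781  -1.721  +5.485  -3.589


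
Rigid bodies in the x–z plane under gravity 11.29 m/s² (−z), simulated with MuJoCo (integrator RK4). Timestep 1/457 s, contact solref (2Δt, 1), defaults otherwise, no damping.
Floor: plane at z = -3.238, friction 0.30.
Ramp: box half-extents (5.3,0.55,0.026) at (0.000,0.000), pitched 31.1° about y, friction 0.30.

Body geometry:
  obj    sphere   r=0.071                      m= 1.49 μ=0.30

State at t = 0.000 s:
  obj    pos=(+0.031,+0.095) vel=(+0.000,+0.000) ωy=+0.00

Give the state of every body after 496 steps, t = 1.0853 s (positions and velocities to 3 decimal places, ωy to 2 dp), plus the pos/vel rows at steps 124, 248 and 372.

State at t = 1.0853 s:
  obj    pos=(+2.132,-1.173) vel=(+3.871,-2.335) ωy=+63.67

Key-timestep trajectory:
   step    t(s)  obj.x    obj.z    obj.vx   obj.vz 
    124  0.2713   +0.162  +0.015  +0.968  -0.584
    248  0.5427   +0.556  -0.222  +1.936  -1.168
    372  0.8140   +1.213  -0.618  +2.903  -1.751


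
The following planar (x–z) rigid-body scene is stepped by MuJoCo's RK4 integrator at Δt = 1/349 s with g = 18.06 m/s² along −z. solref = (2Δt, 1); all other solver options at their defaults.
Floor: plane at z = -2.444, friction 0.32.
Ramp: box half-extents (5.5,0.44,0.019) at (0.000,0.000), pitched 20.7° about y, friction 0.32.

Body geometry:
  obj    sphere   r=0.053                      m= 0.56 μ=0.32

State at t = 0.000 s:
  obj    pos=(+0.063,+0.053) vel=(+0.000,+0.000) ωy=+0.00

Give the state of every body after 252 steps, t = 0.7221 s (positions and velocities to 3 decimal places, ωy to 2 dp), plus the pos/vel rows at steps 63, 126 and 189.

State at t = 0.7221 s:
  obj    pos=(+1.175,-0.367) vel=(+3.080,-1.164) ωy=+62.11

Key-timestep trajectory:
   step    t(s)  obj.x    obj.z    obj.vx   obj.vz 
     63  0.1805   +0.133  +0.027  +0.770  -0.291
    126  0.3610   +0.341  -0.052  +1.540  -0.582
    189  0.5415   +0.689  -0.183  +2.310  -0.873


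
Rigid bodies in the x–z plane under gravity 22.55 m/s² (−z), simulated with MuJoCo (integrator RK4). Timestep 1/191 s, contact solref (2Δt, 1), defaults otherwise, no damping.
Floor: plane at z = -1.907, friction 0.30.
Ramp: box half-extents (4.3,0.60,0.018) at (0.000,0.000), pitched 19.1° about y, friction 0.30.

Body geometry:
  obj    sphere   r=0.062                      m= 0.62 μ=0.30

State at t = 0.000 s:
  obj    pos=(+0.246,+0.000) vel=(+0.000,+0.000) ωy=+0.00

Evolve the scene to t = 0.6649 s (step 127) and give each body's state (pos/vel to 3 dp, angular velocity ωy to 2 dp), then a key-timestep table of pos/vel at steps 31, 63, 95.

State at t = 0.6649 s:
  obj    pos=(+1.347,-0.382) vel=(+3.312,-1.147) ωy=+56.51

Key-timestep trajectory:
   step    t(s)  obj.x    obj.z    obj.vx   obj.vz 
     31  0.1623   +0.312  -0.023  +0.808  -0.280
     63  0.3298   +0.517  -0.094  +1.643  -0.569
     95  0.4974   +0.862  -0.214  +2.477  -0.858


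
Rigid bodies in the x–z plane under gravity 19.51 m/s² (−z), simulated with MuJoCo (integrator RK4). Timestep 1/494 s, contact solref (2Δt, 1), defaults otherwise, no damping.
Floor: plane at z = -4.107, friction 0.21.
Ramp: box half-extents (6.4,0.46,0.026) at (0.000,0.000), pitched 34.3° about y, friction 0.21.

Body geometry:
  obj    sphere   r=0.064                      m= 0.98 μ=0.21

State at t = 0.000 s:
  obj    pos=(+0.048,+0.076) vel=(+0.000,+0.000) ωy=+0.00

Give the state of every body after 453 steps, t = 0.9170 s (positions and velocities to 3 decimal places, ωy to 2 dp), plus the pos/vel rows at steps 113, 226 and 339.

State at t = 0.9170 s:
  obj    pos=(+2.776,-1.785) vel=(+5.949,-4.058) ωy=+112.51

Key-timestep trajectory:
   step    t(s)  obj.x    obj.z    obj.vx   obj.vz 
    113  0.2287   +0.218  -0.040  +1.484  -1.013
    226  0.4575   +0.727  -0.387  +2.968  -2.025
    339  0.6862   +1.576  -0.966  +4.452  -3.037


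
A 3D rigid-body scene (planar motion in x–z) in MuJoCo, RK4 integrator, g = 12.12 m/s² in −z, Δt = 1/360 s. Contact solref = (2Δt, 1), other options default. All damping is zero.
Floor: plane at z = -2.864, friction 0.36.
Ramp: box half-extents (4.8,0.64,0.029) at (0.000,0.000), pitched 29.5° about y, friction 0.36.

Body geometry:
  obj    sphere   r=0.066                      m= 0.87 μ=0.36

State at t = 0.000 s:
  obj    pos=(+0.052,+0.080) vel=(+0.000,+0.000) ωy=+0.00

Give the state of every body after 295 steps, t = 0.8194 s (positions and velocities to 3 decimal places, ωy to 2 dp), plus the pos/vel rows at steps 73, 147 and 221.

State at t = 0.8194 s:
  obj    pos=(+1.298,-0.625) vel=(+3.040,-1.720) ωy=+52.92

Key-timestep trajectory:
   step    t(s)  obj.x    obj.z    obj.vx   obj.vz 
     73  0.2028   +0.128  +0.037  +0.752  -0.426
    147  0.4083   +0.361  -0.095  +1.515  -0.857
    221  0.6139   +0.751  -0.316  +2.278  -1.289


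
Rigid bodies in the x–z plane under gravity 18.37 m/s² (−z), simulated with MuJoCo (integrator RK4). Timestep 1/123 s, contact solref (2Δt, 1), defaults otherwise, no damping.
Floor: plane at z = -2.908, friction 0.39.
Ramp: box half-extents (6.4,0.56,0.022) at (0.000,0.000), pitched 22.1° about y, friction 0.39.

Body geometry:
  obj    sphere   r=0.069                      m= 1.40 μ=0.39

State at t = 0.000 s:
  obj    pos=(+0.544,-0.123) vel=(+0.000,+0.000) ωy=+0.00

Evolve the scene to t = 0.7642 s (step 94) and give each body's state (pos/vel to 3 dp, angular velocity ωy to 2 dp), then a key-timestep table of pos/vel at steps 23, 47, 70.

State at t = 0.7642 s:
  obj    pos=(+1.880,-0.665) vel=(+3.495,-1.419) ωy=+54.66

Key-timestep trajectory:
   step    t(s)  obj.x    obj.z    obj.vx   obj.vz 
     23  0.1870   +0.624  -0.155  +0.856  -0.347
     47  0.3821   +0.878  -0.258  +1.748  -0.710
     70  0.5691   +1.285  -0.424  +2.603  -1.057


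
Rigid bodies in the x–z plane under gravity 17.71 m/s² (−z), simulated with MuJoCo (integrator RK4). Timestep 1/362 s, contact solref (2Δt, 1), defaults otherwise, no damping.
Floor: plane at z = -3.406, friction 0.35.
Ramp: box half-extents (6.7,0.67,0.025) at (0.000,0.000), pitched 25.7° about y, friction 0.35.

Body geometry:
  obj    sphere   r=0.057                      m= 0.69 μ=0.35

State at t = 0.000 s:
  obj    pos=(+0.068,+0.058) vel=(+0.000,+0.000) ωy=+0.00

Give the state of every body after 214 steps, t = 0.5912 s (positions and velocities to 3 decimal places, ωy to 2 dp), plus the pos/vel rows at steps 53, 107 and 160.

State at t = 0.5912 s:
  obj    pos=(+0.932,-0.358) vel=(+2.922,-1.406) ωy=+56.89

Key-timestep trajectory:
   step    t(s)  obj.x    obj.z    obj.vx   obj.vz 
     53  0.1464   +0.121  +0.033  +0.724  -0.348
    107  0.2956   +0.284  -0.046  +1.461  -0.703
    160  0.4420   +0.551  -0.174  +2.185  -1.052


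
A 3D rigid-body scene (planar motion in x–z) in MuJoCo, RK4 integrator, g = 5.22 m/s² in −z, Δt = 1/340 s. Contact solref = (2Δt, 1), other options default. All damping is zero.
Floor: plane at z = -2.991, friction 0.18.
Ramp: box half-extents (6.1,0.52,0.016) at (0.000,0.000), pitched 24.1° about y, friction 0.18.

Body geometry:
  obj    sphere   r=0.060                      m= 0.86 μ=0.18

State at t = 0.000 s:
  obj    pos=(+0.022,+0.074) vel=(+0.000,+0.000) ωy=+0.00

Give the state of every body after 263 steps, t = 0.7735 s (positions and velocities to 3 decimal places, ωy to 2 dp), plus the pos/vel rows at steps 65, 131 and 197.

State at t = 0.7735 s:
  obj    pos=(+0.438,-0.113) vel=(+1.075,-0.481) ωy=+19.62

Key-timestep trajectory:
   step    t(s)  obj.x    obj.z    obj.vx   obj.vz 
     65  0.1912   +0.047  +0.062  +0.266  -0.119
    131  0.3853   +0.125  +0.027  +0.536  -0.240
    197  0.5794   +0.255  -0.031  +0.805  -0.360


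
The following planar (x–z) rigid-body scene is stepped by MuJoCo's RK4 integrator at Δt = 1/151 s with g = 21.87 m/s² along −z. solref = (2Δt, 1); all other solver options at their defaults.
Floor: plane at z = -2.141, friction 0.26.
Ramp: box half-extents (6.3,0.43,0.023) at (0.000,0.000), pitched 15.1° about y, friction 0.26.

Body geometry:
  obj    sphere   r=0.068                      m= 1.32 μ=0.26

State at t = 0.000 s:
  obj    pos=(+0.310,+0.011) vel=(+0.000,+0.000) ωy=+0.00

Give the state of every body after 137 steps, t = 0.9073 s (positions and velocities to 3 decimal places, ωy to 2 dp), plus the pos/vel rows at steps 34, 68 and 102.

State at t = 0.9073 s:
  obj    pos=(+1.927,-0.426) vel=(+3.565,-0.962) ωy=+54.28

Key-timestep trajectory:
   step    t(s)  obj.x    obj.z    obj.vx   obj.vz 
     34  0.2252   +0.410  -0.016  +0.885  -0.239
     68  0.4503   +0.708  -0.097  +1.769  -0.477
    102  0.6755   +1.206  -0.231  +2.654  -0.716


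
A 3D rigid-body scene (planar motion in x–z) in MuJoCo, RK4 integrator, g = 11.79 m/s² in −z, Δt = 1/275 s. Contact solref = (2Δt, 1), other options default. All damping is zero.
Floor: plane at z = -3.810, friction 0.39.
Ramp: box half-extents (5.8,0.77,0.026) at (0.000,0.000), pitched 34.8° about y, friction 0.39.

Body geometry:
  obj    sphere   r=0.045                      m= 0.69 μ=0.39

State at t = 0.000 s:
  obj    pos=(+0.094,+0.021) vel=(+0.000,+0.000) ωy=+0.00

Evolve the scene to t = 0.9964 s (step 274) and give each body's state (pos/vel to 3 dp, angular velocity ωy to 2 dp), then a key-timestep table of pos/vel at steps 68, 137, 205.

State at t = 0.9964 s:
  obj    pos=(+2.053,-1.341) vel=(+3.932,-2.733) ωy=+106.40

Key-timestep trajectory:
   step    t(s)  obj.x    obj.z    obj.vx   obj.vz 
     68  0.2473   +0.215  -0.063  +0.976  -0.678
    137  0.4982   +0.584  -0.319  +1.966  -1.367
    205  0.7455   +1.191  -0.741  +2.942  -2.045


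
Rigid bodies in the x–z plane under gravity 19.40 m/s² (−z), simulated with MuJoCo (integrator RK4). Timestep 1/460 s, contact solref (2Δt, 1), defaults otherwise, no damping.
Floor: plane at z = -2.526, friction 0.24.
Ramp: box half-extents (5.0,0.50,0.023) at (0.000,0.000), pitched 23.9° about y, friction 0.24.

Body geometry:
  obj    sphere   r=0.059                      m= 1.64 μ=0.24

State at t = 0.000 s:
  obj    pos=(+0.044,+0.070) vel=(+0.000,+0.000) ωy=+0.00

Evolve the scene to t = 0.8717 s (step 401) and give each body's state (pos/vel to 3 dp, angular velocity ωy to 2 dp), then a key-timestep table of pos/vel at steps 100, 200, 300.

State at t = 0.8717 s:
  obj    pos=(+1.994,-0.794) vel=(+4.475,-1.983) ωy=+82.94

Key-timestep trajectory:
   step    t(s)  obj.x    obj.z    obj.vx   obj.vz 
    100  0.2174   +0.165  +0.016  +1.116  -0.495
    200  0.4348   +0.529  -0.145  +2.232  -0.989
    300  0.6522   +1.136  -0.414  +3.348  -1.483


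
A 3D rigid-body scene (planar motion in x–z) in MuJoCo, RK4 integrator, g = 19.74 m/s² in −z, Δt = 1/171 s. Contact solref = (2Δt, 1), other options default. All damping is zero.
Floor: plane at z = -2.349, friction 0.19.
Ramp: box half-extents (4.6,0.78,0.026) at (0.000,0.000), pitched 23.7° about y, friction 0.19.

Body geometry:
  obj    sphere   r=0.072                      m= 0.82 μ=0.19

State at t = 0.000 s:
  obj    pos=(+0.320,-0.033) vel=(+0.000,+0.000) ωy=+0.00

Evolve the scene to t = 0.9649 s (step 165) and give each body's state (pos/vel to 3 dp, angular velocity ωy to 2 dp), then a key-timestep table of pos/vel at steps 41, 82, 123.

State at t = 0.9649 s:
  obj    pos=(+2.736,-1.094) vel=(+5.008,-2.198) ωy=+75.93

Key-timestep trajectory:
   step    t(s)  obj.x    obj.z    obj.vx   obj.vz 
     41  0.2398   +0.469  -0.099  +1.245  -0.546
     82  0.4795   +0.917  -0.295  +2.489  -1.093
    123  0.7193   +1.663  -0.623  +3.733  -1.639


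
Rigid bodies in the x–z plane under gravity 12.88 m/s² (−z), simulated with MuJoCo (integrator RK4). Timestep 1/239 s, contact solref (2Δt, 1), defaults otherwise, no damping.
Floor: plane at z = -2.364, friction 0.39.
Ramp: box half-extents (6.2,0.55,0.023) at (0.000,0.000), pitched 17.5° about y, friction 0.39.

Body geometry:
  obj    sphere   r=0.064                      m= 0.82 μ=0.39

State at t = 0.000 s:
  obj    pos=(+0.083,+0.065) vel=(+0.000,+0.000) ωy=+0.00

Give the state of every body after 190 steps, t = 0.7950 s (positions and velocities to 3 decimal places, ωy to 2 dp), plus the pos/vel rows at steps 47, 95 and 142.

State at t = 0.7950 s:
  obj    pos=(+0.917,-0.198) vel=(+2.098,-0.661) ωy=+34.36

Key-timestep trajectory:
   step    t(s)  obj.x    obj.z    obj.vx   obj.vz 
     47  0.1967   +0.134  +0.049  +0.519  -0.164
     95  0.3975   +0.291  -0.001  +1.049  -0.331
    142  0.5941   +0.549  -0.082  +1.568  -0.494


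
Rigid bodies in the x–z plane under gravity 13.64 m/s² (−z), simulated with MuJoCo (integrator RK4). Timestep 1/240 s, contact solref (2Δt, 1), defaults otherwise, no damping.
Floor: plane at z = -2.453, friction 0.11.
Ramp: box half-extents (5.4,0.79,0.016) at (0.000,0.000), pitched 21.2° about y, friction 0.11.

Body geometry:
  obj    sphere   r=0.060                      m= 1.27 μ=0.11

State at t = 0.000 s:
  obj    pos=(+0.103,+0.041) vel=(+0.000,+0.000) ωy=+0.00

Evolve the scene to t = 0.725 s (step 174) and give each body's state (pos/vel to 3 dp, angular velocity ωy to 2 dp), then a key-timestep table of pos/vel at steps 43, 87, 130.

State at t = 0.725 s:
  obj    pos=(+0.971,-0.295) vel=(+2.391,-0.929) ωy=+42.12

Key-timestep trajectory:
   step    t(s)  obj.x    obj.z    obj.vx   obj.vz 
     43  0.1792   +0.156  +0.021  +0.594  -0.224
     87  0.3625   +0.320  -0.043  +1.193  -0.477
    130  0.5417   +0.588  -0.147  +1.788  -0.689


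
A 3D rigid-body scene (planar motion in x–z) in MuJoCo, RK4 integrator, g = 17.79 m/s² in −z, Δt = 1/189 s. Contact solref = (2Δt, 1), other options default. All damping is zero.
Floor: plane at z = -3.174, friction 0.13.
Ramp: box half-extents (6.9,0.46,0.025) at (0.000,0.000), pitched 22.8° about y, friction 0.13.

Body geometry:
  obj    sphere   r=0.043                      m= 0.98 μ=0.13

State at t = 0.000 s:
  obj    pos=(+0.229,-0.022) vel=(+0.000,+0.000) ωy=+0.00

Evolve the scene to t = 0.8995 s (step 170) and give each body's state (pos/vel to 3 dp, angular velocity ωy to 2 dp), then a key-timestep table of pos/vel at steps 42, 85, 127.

State at t = 0.8995 s:
  obj    pos=(+2.066,-0.794) vel=(+4.083,-1.716) ωy=+102.96

Key-timestep trajectory:
   step    t(s)  obj.x    obj.z    obj.vx   obj.vz 
     42  0.2222   +0.341  -0.070  +1.009  -0.424
     85  0.4497   +0.688  -0.216  +2.042  -0.858
    127  0.6720   +1.254  -0.453  +3.051  -1.282


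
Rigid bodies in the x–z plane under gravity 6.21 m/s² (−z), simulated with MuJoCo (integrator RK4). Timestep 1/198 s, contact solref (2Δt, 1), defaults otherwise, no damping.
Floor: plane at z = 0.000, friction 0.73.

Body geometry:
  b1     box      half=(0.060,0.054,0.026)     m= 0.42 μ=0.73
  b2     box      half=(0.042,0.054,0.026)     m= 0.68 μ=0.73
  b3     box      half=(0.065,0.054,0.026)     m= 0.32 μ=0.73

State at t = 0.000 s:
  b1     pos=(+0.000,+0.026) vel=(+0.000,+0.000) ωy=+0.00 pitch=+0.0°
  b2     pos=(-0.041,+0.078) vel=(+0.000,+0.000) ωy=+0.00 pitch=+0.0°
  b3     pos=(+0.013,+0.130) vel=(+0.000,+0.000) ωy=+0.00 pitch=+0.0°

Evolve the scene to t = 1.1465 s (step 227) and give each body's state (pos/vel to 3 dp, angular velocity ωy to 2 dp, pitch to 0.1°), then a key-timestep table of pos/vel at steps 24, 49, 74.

State at t = 1.1465 s:
  b1     pos=(+0.000,+0.026) vel=(+0.000,+0.000) ωy=+0.00 pitch=+0.0°
  b2     pos=(-0.041,+0.078) vel=(+0.000,+0.000) ωy=+0.00 pitch=+0.0°
  b3     pos=(+0.027,+0.115) vel=(+0.000,+0.000) ωy=-0.01 pitch=+42.9°

Key-timestep trajectory:
   step    t(s)  b1.x    b1.z    b1.vx   b1.vz   b2.x    b2.z    b2.vx   b2.vz   b3.x    b3.z    b3.vx   b3.vz 
     24  0.1212   +0.000  +0.026  +0.000  +0.000   -0.041  +0.078  +0.000  +0.000   +0.019  +0.126  +0.098  -0.073
     49  0.2475   +0.000  +0.026  +0.000  +0.000   -0.041  +0.078  +0.000  +0.000   +0.032  +0.117  +0.056  +0.040
     74  0.3737   +0.000  +0.026  +0.000  +0.000   -0.041  +0.078  +0.000  +0.000   +0.027  +0.116  -0.132  -0.060


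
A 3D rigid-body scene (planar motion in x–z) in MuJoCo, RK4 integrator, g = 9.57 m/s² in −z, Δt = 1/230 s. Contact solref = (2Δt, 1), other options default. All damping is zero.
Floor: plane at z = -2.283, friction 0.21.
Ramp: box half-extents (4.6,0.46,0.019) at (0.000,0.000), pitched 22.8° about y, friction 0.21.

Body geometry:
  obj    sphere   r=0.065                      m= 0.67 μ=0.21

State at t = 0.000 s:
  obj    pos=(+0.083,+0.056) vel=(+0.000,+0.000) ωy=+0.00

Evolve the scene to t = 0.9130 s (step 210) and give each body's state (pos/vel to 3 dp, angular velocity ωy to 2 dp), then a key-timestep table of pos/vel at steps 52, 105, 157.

State at t = 0.9130 s:
  obj    pos=(+1.101,-0.372) vel=(+2.230,-0.937) ωy=+37.20

Key-timestep trajectory:
   step    t(s)  obj.x    obj.z    obj.vx   obj.vz 
     52  0.2261   +0.146  +0.030  +0.552  -0.232
    105  0.4565   +0.338  -0.051  +1.115  -0.469
    157  0.6826   +0.652  -0.183  +1.667  -0.701


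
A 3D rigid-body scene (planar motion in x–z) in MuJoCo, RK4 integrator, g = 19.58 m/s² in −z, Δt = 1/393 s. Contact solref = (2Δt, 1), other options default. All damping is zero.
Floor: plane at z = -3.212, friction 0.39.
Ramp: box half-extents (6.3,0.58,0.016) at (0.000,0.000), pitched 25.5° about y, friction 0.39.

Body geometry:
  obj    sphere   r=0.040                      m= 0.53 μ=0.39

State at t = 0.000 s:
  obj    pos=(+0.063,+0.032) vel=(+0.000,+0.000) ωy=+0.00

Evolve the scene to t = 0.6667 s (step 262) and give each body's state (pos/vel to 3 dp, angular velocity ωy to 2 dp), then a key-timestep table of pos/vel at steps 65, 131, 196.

State at t = 0.6667 s:
  obj    pos=(+1.271,-0.544) vel=(+3.623,-1.728) ωy=+100.34

Key-timestep trajectory:
   step    t(s)  obj.x    obj.z    obj.vx   obj.vz 
     65  0.1654   +0.137  -0.003  +0.899  -0.429
    131  0.3333   +0.365  -0.112  +1.812  -0.864
    196  0.4987   +0.739  -0.290  +2.710  -1.293


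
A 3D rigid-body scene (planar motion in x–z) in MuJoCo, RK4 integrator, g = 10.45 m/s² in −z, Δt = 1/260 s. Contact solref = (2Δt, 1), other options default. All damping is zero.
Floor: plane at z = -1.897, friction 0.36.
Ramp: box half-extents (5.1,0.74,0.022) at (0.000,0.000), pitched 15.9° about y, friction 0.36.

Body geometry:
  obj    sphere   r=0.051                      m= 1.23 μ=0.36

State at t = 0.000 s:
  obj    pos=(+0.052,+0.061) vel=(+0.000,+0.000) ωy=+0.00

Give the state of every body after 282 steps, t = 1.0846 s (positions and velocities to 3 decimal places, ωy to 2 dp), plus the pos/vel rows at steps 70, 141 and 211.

State at t = 1.0846 s:
  obj    pos=(+1.209,-0.268) vel=(+2.133,-0.608) ωy=+43.48

Key-timestep trajectory:
   step    t(s)  obj.x    obj.z    obj.vx   obj.vz 
     70  0.2692   +0.123  +0.041  +0.530  -0.151
    141  0.5423   +0.341  -0.021  +1.067  -0.304
    211  0.8115   +0.700  -0.123  +1.596  -0.455


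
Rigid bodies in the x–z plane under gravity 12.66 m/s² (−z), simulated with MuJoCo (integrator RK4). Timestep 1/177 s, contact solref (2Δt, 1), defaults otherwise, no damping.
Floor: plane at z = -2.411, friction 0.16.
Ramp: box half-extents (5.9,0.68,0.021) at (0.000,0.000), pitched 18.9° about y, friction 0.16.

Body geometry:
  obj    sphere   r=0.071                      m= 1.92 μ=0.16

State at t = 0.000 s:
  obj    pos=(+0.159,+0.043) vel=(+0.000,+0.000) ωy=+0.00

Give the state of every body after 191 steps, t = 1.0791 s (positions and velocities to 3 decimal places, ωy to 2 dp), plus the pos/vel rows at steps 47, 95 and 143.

State at t = 1.0791 s:
  obj    pos=(+1.773,-0.510) vel=(+2.991,-1.024) ωy=+44.51

Key-timestep trajectory:
   step    t(s)  obj.x    obj.z    obj.vx   obj.vz 
     47  0.2655   +0.257  +0.009  +0.736  -0.252
     95  0.5367   +0.558  -0.094  +1.488  -0.509
    143  0.8079   +1.064  -0.267  +2.239  -0.767
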